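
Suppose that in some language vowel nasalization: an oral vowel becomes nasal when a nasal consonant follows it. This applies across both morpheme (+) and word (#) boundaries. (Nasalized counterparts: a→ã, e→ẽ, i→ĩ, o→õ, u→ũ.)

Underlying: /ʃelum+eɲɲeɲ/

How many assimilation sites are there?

3

/u/ before nasal /m/ → [ũ]
/e/ before nasal /ɲ/ → [ẽ]
/e/ before nasal /ɲ/ → [ẽ]
3 segments change.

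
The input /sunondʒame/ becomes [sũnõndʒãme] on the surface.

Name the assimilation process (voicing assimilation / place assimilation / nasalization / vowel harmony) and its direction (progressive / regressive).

nasalization, regressive

/u/→[ũ] /o/→[õ] /a/→[ã].
Each target copies a feature from the following segment, so the direction is regressive.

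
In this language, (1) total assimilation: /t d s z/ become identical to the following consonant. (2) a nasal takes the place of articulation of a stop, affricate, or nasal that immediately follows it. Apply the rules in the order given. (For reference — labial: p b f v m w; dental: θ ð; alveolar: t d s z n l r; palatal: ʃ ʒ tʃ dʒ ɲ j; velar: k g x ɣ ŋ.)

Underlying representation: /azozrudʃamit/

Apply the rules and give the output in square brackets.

[azorruʃʃamit]

Rule 1: /z/ before /r/ → [r] (total assimilation)
Rule 1: /d/ before /ʃ/ → [ʃ] (total assimilation)
After rule 1: azorruʃʃamit
Rule 2: no segment meets the rule's conditions; no change.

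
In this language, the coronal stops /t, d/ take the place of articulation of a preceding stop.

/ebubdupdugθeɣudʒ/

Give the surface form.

[ebubbupbugθeɣudʒ]

/d/ after /b/ (labial) → [b]
/d/ after /p/ (labial) → [b]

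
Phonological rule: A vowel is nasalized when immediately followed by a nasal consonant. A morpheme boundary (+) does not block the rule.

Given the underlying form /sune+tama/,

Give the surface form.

/u/ before nasal /n/ → [ũ]
/a/ before nasal /m/ → [ã]

[sũne+tãma]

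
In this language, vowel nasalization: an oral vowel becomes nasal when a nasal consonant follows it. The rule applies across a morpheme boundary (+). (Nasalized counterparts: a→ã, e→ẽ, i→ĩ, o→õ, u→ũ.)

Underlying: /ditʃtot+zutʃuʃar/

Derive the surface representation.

no segment meets the rule's conditions; no change.

[ditʃtot+zutʃuʃar]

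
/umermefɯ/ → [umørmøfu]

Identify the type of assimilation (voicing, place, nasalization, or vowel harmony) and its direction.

vowel harmony, progressive

/e/→[ø] /e/→[ø] /ɯ/→[u].
Vowels agree with the first vowel, so the harmony is progressive.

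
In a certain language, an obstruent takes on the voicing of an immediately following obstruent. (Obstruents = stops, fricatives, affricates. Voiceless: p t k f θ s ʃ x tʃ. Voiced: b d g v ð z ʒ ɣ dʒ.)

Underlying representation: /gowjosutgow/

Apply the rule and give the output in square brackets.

/t/ before /g/ (voiced) → [d]

[gowjosudgow]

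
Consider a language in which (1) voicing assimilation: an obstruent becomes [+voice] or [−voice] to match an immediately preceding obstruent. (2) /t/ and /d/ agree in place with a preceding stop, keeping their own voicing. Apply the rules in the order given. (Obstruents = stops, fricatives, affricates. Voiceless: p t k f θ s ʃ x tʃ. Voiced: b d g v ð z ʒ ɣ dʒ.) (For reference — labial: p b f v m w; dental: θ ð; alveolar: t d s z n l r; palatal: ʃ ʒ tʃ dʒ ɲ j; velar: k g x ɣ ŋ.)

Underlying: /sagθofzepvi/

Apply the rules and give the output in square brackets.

[sagðofsepfi]

Rule 1: /θ/ after /g/ (voiced) → [ð]
Rule 1: /z/ after /f/ (voiceless) → [s]
Rule 1: /v/ after /p/ (voiceless) → [f]
After rule 1: sagðofsepfi
Rule 2: no segment meets the rule's conditions; no change.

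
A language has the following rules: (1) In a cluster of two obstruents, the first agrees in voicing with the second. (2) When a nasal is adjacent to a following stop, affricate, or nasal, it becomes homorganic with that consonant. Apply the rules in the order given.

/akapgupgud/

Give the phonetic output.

[akabgubgud]

Rule 1: /p/ before /g/ (voiced) → [b]
Rule 1: /p/ before /g/ (voiced) → [b]
After rule 1: akabgubgud
Rule 2: no segment meets the rule's conditions; no change.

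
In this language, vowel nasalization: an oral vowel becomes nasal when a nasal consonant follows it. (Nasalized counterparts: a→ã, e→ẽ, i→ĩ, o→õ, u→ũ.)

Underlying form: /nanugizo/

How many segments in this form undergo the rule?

/a/ before nasal /n/ → [ã]
1 segment changes.

1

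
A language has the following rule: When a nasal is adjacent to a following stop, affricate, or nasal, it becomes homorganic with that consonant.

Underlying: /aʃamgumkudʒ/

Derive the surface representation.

/m/ before /g/ (velar) → [ŋ]
/m/ before /k/ (velar) → [ŋ]

[aʃaŋguŋkudʒ]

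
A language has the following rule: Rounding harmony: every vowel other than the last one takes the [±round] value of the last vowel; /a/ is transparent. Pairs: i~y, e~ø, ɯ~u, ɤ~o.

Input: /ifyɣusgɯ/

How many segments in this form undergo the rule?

2

/y/ harmonizes with /ɯ/ ([-round]) → [i]
/u/ harmonizes with /ɯ/ ([-round]) → [ɯ]
2 segments change.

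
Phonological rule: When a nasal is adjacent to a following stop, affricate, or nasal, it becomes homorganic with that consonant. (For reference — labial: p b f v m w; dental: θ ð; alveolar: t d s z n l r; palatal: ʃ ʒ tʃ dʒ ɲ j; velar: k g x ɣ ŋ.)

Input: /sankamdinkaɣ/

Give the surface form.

[saŋkandiŋkaɣ]

/n/ before /k/ (velar) → [ŋ]
/m/ before /d/ (alveolar) → [n]
/n/ before /k/ (velar) → [ŋ]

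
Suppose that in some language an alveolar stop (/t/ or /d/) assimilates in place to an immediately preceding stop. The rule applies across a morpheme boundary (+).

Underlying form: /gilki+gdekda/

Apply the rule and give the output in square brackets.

[gilki+ggekga]

/d/ after /g/ (velar) → [g]
/d/ after /k/ (velar) → [g]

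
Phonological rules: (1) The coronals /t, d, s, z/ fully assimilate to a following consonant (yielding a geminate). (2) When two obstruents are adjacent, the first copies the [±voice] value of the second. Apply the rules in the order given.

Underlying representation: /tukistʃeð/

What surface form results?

[tukitʃtʃeð]

Rule 1: /s/ before /tʃ/ → [tʃ] (total assimilation)
After rule 1: tukitʃtʃeð
Rule 2: no segment meets the rule's conditions; no change.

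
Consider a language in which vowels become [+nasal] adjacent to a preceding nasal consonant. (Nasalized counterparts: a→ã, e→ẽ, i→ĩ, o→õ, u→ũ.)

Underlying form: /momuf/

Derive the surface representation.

/o/ after nasal /m/ → [õ]
/u/ after nasal /m/ → [ũ]

[mõmũf]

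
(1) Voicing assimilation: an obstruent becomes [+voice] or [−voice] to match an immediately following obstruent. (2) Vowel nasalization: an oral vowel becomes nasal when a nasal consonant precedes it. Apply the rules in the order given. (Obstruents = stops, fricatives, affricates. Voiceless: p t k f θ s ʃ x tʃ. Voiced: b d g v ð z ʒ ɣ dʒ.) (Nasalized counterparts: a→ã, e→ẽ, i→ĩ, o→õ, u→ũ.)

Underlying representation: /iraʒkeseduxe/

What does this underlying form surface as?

Rule 1: /ʒ/ before /k/ (voiceless) → [ʃ]
After rule 1: iraʃkeseduxe
Rule 2: no segment meets the rule's conditions; no change.

[iraʃkeseduxe]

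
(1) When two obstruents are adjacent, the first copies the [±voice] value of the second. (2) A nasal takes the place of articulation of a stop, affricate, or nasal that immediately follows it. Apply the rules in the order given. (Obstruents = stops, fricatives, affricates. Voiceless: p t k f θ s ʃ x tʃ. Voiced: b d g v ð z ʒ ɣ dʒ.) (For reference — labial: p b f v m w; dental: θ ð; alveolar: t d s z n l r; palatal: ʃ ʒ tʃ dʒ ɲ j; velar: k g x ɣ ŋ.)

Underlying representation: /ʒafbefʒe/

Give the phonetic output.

[ʒavbevʒe]

Rule 1: /f/ before /b/ (voiced) → [v]
Rule 1: /f/ before /ʒ/ (voiced) → [v]
After rule 1: ʒavbevʒe
Rule 2: no segment meets the rule's conditions; no change.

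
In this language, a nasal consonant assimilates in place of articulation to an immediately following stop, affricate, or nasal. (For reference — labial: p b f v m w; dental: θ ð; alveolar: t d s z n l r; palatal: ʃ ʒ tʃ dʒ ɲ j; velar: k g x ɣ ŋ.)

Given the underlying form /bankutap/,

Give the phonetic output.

/n/ before /k/ (velar) → [ŋ]

[baŋkutap]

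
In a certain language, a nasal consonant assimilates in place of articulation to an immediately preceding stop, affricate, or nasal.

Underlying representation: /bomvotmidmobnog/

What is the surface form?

/m/ after /t/ (alveolar) → [n]
/m/ after /d/ (alveolar) → [n]
/n/ after /b/ (labial) → [m]

[bomvotnidnobmog]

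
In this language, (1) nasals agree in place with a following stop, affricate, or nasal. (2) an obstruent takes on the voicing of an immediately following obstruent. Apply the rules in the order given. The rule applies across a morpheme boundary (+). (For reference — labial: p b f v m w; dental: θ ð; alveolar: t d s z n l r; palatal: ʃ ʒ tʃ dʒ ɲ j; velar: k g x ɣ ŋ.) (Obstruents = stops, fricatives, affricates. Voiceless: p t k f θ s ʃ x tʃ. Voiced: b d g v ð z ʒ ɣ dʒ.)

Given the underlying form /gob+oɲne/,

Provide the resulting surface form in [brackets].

[gob+onne]

Rule 1: /ɲ/ before /n/ (alveolar) → [n]
After rule 1: gob+onne
Rule 2: no segment meets the rule's conditions; no change.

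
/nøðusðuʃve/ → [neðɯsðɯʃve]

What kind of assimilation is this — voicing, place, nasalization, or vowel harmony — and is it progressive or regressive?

vowel harmony, regressive

/ø/→[e] /u/→[ɯ] /u/→[ɯ].
Vowels agree with the last vowel, so the harmony is regressive.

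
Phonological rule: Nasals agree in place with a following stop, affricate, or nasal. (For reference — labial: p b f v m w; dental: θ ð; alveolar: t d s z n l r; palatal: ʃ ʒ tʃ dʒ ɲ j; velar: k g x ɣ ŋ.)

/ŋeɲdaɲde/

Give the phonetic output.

/ɲ/ before /d/ (alveolar) → [n]
/ɲ/ before /d/ (alveolar) → [n]

[ŋendande]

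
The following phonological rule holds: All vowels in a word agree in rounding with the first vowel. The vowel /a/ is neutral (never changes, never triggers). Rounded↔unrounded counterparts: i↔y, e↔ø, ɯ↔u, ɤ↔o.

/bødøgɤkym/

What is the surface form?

[bødøgokym]

/ɤ/ harmonizes with /ø/ ([+round]) → [o]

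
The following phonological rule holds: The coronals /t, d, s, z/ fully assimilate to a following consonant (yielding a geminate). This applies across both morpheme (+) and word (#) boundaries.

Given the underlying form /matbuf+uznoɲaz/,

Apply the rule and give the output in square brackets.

/t/ before /b/ → [b] (total assimilation)
/z/ before /n/ → [n] (total assimilation)

[mabbuf+unnoɲaz]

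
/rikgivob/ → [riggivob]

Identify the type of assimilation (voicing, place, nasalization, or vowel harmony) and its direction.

/k/→[g].
Each target copies a feature from the following segment, so the direction is regressive.

voicing assimilation, regressive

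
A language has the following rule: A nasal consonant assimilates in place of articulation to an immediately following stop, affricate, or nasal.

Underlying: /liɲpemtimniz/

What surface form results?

/ɲ/ before /p/ (labial) → [m]
/m/ before /t/ (alveolar) → [n]
/m/ before /n/ (alveolar) → [n]

[limpentinniz]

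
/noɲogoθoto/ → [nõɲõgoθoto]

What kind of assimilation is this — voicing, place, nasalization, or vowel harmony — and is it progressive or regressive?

nasalization, progressive

/o/→[õ] /o/→[õ].
Each target copies a feature from the preceding segment, so the direction is progressive.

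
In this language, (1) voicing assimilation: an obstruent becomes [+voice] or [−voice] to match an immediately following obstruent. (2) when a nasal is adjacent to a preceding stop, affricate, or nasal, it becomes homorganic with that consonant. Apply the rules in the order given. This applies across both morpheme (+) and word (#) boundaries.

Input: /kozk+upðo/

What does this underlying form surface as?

[kosk+ubðo]

Rule 1: /z/ before /k/ (voiceless) → [s]
Rule 1: /p/ before /ð/ (voiced) → [b]
After rule 1: kosk+ubðo
Rule 2: no segment meets the rule's conditions; no change.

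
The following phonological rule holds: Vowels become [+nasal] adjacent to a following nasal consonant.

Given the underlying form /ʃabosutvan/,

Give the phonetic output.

[ʃabosutvãn]

/a/ before nasal /n/ → [ã]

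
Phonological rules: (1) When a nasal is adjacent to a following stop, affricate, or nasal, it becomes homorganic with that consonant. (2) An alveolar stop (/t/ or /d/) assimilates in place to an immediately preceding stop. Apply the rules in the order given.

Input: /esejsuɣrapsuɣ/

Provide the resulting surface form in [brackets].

Rule 1: no segment meets the rule's conditions; no change.
After rule 1: esejsuɣrapsuɣ
Rule 2: no segment meets the rule's conditions; no change.

[esejsuɣrapsuɣ]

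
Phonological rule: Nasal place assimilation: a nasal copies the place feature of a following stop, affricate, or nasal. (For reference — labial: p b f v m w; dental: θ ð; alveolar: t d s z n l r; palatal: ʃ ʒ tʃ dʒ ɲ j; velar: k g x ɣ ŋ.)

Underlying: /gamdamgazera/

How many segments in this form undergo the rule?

/m/ before /d/ (alveolar) → [n]
/m/ before /g/ (velar) → [ŋ]
2 segments change.

2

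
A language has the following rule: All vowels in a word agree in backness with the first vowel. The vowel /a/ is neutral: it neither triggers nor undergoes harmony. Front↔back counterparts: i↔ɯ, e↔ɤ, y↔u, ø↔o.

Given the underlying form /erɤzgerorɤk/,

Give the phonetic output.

/ɤ/ harmonizes with /e/ ([-back]) → [e]
/o/ harmonizes with /e/ ([-back]) → [ø]
/ɤ/ harmonizes with /e/ ([-back]) → [e]

[erezgerørek]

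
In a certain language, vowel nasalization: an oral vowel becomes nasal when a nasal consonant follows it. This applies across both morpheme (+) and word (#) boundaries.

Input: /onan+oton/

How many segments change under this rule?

/o/ before nasal /n/ → [õ]
/a/ before nasal /n/ → [ã]
/o/ before nasal /n/ → [õ]
3 segments change.

3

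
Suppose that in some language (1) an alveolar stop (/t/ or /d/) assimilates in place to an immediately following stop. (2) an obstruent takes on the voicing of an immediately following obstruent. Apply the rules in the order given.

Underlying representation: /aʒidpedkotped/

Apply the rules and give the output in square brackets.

Rule 1: /d/ before /p/ (labial) → [b]
Rule 1: /d/ before /k/ (velar) → [g]
Rule 1: /t/ before /p/ (labial) → [p]
After rule 1: aʒibpegkopped
Rule 2: /b/ before /p/ (voiceless) → [p]
Rule 2: /g/ before /k/ (voiceless) → [k]

[aʒippekkopped]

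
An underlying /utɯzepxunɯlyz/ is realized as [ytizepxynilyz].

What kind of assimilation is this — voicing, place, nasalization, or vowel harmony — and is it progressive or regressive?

vowel harmony, regressive

/u/→[y] /ɯ/→[i] /u/→[y] /ɯ/→[i].
Vowels agree with the last vowel, so the harmony is regressive.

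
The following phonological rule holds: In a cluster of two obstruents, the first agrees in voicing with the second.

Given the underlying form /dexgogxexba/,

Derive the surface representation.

/x/ before /g/ (voiced) → [ɣ]
/g/ before /x/ (voiceless) → [k]
/x/ before /b/ (voiced) → [ɣ]

[deɣgokxeɣba]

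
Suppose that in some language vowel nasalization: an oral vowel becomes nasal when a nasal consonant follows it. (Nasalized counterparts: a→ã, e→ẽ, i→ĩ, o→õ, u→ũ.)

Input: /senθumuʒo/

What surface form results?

/e/ before nasal /n/ → [ẽ]
/u/ before nasal /m/ → [ũ]

[sẽnθũmuʒo]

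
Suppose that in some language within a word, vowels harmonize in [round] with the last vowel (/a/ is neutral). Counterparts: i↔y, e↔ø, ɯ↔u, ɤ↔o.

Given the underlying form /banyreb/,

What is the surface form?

/y/ harmonizes with /e/ ([-round]) → [i]

[banireb]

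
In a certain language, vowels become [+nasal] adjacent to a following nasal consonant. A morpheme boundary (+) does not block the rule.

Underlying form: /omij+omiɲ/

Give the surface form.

[õmij+õmĩɲ]

/o/ before nasal /m/ → [õ]
/o/ before nasal /m/ → [õ]
/i/ before nasal /ɲ/ → [ĩ]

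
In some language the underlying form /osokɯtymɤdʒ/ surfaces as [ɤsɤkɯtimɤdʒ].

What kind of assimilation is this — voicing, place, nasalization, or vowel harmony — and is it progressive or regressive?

/o/→[ɤ] /o/→[ɤ] /y/→[i].
Vowels agree with the last vowel, so the harmony is regressive.

vowel harmony, regressive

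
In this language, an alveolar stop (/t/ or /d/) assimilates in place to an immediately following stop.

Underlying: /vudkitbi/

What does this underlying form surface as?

/d/ before /k/ (velar) → [g]
/t/ before /b/ (labial) → [p]

[vugkipbi]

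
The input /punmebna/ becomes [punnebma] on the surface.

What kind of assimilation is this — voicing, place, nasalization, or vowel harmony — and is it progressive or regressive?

/m/→[n] /n/→[m].
Each target copies a feature from the preceding segment, so the direction is progressive.

place assimilation, progressive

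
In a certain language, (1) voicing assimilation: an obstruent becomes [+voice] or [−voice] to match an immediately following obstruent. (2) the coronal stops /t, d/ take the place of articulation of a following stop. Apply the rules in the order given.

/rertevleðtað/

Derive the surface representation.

[rertevleθtað]

Rule 1: /ð/ before /t/ (voiceless) → [θ]
After rule 1: rertevleθtað
Rule 2: no segment meets the rule's conditions; no change.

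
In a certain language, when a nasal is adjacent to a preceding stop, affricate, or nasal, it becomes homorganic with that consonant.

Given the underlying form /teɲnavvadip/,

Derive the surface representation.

[teɲɲavvadip]

/n/ after /ɲ/ (palatal) → [ɲ]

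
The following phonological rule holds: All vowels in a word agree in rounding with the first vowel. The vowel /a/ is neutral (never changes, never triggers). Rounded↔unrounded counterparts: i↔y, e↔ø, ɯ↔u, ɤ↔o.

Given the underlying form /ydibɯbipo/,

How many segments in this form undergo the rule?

/i/ harmonizes with /y/ ([+round]) → [y]
/ɯ/ harmonizes with /y/ ([+round]) → [u]
/i/ harmonizes with /y/ ([+round]) → [y]
3 segments change.

3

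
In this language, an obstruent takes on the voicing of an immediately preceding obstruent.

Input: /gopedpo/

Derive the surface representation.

[gopedbo]

/p/ after /d/ (voiced) → [b]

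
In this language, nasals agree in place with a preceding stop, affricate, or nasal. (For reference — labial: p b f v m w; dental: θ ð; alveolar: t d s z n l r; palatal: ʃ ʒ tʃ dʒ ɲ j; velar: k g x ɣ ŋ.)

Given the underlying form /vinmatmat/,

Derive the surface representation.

/m/ after /n/ (alveolar) → [n]
/m/ after /t/ (alveolar) → [n]

[vinnatnat]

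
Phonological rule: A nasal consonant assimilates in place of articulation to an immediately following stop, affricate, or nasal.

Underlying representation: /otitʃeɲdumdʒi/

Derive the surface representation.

/ɲ/ before /d/ (alveolar) → [n]
/m/ before /dʒ/ (palatal) → [ɲ]

[otitʃenduɲdʒi]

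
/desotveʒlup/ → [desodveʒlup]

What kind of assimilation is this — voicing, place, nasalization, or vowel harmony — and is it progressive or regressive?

/t/→[d].
Each target copies a feature from the following segment, so the direction is regressive.

voicing assimilation, regressive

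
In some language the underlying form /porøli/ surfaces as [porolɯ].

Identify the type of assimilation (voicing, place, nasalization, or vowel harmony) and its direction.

vowel harmony, progressive

/ø/→[o] /i/→[ɯ].
Vowels agree with the first vowel, so the harmony is progressive.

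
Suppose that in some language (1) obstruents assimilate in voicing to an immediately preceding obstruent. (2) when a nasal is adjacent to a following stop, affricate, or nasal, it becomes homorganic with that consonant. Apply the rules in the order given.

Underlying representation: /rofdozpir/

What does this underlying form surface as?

[roftozbir]

Rule 1: /d/ after /f/ (voiceless) → [t]
Rule 1: /p/ after /z/ (voiced) → [b]
After rule 1: roftozbir
Rule 2: no segment meets the rule's conditions; no change.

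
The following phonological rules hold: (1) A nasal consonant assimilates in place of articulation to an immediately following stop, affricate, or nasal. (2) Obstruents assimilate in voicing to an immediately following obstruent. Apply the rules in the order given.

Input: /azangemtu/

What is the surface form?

[azaŋgentu]

Rule 1: /n/ before /g/ (velar) → [ŋ]
Rule 1: /m/ before /t/ (alveolar) → [n]
After rule 1: azaŋgentu
Rule 2: no segment meets the rule's conditions; no change.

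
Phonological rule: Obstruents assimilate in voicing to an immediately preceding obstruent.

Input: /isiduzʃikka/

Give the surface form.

/ʃ/ after /z/ (voiced) → [ʒ]

[isiduzʒikka]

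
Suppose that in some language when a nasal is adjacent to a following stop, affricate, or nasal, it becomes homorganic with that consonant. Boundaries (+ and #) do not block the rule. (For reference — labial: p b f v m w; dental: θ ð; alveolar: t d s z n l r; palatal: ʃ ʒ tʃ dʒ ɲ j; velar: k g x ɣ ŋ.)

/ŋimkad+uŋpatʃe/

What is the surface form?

/m/ before /k/ (velar) → [ŋ]
/ŋ/ before /p/ (labial) → [m]

[ŋiŋkad+umpatʃe]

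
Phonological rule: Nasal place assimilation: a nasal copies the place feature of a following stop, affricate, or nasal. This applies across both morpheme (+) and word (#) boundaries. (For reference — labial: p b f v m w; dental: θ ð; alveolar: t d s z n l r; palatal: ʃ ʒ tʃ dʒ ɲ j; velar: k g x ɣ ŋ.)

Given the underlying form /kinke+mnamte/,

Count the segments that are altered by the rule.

/n/ before /k/ (velar) → [ŋ]
/m/ before /n/ (alveolar) → [n]
/m/ before /t/ (alveolar) → [n]
3 segments change.

3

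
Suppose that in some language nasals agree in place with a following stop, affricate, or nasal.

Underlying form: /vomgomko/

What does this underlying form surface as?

/m/ before /g/ (velar) → [ŋ]
/m/ before /k/ (velar) → [ŋ]

[voŋgoŋko]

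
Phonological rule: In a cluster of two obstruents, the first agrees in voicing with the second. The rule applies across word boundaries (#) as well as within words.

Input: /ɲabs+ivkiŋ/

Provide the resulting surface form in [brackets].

/b/ before /s/ (voiceless) → [p]
/v/ before /k/ (voiceless) → [f]

[ɲaps+ifkiŋ]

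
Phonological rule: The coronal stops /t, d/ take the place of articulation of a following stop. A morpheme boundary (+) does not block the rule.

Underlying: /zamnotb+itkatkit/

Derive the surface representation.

[zamnopb+ikkakkit]

/t/ before /b/ (labial) → [p]
/t/ before /k/ (velar) → [k]
/t/ before /k/ (velar) → [k]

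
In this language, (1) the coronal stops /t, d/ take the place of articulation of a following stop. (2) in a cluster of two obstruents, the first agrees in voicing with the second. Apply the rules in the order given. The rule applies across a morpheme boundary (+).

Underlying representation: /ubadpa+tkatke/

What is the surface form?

Rule 1: /d/ before /p/ (labial) → [b]
Rule 1: /t/ before /k/ (velar) → [k]
Rule 1: /t/ before /k/ (velar) → [k]
After rule 1: ubabpa+kkakke
Rule 2: /b/ before /p/ (voiceless) → [p]

[ubappa+kkakke]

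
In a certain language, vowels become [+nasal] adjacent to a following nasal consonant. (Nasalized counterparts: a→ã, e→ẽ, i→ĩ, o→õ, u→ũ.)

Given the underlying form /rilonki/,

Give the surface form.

[rilõnki]

/o/ before nasal /n/ → [õ]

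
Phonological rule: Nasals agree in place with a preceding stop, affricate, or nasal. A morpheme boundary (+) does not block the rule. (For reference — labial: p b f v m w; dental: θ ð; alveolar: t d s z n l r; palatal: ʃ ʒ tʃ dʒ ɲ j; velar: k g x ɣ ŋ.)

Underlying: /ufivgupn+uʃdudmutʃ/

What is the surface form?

[ufivgupm+uʃdudnutʃ]

/n/ after /p/ (labial) → [m]
/m/ after /d/ (alveolar) → [n]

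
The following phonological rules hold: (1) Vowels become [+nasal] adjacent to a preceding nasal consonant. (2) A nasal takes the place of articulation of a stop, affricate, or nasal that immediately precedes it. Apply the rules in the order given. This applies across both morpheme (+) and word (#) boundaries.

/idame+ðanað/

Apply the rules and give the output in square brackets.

[idamẽ+ðanãð]

Rule 1: /e/ after nasal /m/ → [ẽ]
Rule 1: /a/ after nasal /n/ → [ã]
After rule 1: idamẽ+ðanãð
Rule 2: no segment meets the rule's conditions; no change.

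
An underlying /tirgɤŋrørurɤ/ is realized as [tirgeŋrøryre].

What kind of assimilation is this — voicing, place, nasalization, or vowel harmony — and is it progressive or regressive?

vowel harmony, progressive

/ɤ/→[e] /u/→[y] /ɤ/→[e].
Vowels agree with the first vowel, so the harmony is progressive.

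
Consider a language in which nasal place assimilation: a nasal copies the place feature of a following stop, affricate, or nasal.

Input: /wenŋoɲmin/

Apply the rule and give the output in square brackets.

/n/ before /ŋ/ (velar) → [ŋ]
/ɲ/ before /m/ (labial) → [m]

[weŋŋommin]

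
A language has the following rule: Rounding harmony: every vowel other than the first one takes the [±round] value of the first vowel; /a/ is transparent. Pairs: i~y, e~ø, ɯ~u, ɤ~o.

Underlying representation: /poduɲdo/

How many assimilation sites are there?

No segment meets the rule's conditions.

0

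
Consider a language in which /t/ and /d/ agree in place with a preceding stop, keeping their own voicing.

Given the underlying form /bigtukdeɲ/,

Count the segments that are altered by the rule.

2

/t/ after /g/ (velar) → [k]
/d/ after /k/ (velar) → [g]
2 segments change.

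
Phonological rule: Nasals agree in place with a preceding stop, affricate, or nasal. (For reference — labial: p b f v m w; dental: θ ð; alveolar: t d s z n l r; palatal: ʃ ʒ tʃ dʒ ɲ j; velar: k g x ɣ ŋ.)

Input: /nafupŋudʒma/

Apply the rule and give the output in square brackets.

[nafupmudʒɲa]

/ŋ/ after /p/ (labial) → [m]
/m/ after /dʒ/ (palatal) → [ɲ]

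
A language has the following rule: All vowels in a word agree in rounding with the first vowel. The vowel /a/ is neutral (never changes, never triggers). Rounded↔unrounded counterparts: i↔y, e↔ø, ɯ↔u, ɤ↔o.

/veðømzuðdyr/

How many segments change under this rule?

/ø/ harmonizes with /e/ ([-round]) → [e]
/u/ harmonizes with /e/ ([-round]) → [ɯ]
/y/ harmonizes with /e/ ([-round]) → [i]
3 segments change.

3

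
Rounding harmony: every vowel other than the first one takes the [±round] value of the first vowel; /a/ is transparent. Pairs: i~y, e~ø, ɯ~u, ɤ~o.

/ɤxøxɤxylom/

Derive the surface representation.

[ɤxexɤxilɤm]

/ø/ harmonizes with /ɤ/ ([-round]) → [e]
/y/ harmonizes with /ɤ/ ([-round]) → [i]
/o/ harmonizes with /ɤ/ ([-round]) → [ɤ]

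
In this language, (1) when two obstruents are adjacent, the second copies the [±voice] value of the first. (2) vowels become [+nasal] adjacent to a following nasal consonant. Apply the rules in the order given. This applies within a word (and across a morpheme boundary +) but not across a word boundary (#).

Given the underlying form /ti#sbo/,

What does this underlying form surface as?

Rule 1: /b/ after /s/ (voiceless) → [p]
After rule 1: ti#spo
Rule 2: no segment meets the rule's conditions; no change.

[ti#spo]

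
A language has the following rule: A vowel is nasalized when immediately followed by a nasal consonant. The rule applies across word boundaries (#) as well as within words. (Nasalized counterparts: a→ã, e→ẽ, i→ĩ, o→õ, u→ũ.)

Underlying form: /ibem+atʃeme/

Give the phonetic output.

/e/ before nasal /m/ → [ẽ]
/e/ before nasal /m/ → [ẽ]

[ibẽm+atʃẽme]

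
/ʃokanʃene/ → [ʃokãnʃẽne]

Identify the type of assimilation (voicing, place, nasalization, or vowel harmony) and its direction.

nasalization, regressive

/a/→[ã] /e/→[ẽ].
Each target copies a feature from the following segment, so the direction is regressive.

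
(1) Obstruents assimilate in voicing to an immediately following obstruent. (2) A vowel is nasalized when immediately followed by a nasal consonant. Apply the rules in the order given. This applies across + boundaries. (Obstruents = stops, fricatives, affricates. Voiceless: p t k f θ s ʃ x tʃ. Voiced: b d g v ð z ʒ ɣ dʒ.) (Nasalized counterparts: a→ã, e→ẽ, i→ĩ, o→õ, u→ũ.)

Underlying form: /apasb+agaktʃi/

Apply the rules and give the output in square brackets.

Rule 1: /s/ before /b/ (voiced) → [z]
After rule 1: apazb+agaktʃi
Rule 2: no segment meets the rule's conditions; no change.

[apazb+agaktʃi]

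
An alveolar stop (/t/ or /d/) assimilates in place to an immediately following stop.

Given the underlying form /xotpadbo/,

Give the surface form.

/t/ before /p/ (labial) → [p]
/d/ before /b/ (labial) → [b]

[xoppabbo]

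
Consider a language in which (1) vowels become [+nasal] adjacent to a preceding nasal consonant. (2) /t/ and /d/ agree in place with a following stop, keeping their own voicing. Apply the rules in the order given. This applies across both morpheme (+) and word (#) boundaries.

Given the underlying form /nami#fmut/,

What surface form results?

[nãmĩ#fmũt]

Rule 1: /a/ after nasal /n/ → [ã]
Rule 1: /i/ after nasal /m/ → [ĩ]
Rule 1: /u/ after nasal /m/ → [ũ]
After rule 1: nãmĩ#fmũt
Rule 2: no segment meets the rule's conditions; no change.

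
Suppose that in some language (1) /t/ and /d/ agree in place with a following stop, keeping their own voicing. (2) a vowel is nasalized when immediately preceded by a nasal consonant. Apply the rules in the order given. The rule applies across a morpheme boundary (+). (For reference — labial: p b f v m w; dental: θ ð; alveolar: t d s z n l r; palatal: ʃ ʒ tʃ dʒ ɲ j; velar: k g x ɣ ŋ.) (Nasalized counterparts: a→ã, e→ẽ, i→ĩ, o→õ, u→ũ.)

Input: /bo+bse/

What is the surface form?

Rule 1: no segment meets the rule's conditions; no change.
After rule 1: bo+bse
Rule 2: no segment meets the rule's conditions; no change.

[bo+bse]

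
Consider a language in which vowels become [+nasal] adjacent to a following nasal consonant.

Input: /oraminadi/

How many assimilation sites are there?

/a/ before nasal /m/ → [ã]
/i/ before nasal /n/ → [ĩ]
2 segments change.

2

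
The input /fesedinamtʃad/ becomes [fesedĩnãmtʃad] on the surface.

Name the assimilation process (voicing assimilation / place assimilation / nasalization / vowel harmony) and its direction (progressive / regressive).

/i/→[ĩ] /a/→[ã].
Each target copies a feature from the following segment, so the direction is regressive.

nasalization, regressive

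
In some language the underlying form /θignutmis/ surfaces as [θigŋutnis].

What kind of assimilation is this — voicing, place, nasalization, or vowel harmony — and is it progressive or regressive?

place assimilation, progressive

/n/→[ŋ] /m/→[n].
Each target copies a feature from the preceding segment, so the direction is progressive.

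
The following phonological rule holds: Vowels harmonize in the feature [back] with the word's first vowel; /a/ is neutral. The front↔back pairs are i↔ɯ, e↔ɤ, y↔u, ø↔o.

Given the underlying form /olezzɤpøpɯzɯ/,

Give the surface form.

/e/ harmonizes with /o/ ([+back]) → [ɤ]
/ø/ harmonizes with /o/ ([+back]) → [o]

[olɤzzɤpopɯzɯ]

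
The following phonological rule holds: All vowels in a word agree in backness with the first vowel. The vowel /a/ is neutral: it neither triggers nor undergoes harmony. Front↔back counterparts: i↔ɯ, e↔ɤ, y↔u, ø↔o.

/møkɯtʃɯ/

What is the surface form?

[møkitʃi]

/ɯ/ harmonizes with /ø/ ([-back]) → [i]
/ɯ/ harmonizes with /ø/ ([-back]) → [i]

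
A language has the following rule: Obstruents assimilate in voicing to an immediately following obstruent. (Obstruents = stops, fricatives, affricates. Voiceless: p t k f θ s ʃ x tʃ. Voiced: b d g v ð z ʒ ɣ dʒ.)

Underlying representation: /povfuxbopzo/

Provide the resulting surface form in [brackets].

[poffuɣbobzo]

/v/ before /f/ (voiceless) → [f]
/x/ before /b/ (voiced) → [ɣ]
/p/ before /z/ (voiced) → [b]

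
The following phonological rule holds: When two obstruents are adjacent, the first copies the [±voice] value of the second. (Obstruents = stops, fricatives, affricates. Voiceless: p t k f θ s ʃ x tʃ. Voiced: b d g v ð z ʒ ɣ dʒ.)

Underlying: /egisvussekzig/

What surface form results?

[egizvussegzig]

/s/ before /v/ (voiced) → [z]
/k/ before /z/ (voiced) → [g]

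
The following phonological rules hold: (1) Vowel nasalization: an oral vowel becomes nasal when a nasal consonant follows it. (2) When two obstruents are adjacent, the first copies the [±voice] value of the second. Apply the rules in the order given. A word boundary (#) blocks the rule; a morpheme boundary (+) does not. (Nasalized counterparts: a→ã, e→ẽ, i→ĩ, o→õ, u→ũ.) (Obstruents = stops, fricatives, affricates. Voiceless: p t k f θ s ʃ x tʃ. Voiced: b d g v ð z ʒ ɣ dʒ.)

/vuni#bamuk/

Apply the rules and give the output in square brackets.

Rule 1: /u/ before nasal /n/ → [ũ]
Rule 1: /a/ before nasal /m/ → [ã]
After rule 1: vũni#bãmuk
Rule 2: no segment meets the rule's conditions; no change.

[vũni#bãmuk]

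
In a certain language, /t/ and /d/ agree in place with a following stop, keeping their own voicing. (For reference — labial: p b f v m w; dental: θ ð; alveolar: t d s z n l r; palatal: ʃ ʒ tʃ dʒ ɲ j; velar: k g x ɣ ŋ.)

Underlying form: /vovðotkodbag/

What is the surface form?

[vovðokkobbag]

/t/ before /k/ (velar) → [k]
/d/ before /b/ (labial) → [b]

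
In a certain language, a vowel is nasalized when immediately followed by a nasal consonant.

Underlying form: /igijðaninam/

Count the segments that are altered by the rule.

3

/a/ before nasal /n/ → [ã]
/i/ before nasal /n/ → [ĩ]
/a/ before nasal /m/ → [ã]
3 segments change.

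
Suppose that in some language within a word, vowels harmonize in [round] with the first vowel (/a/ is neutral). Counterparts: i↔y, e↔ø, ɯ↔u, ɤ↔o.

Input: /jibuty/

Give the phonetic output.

/u/ harmonizes with /i/ ([-round]) → [ɯ]
/y/ harmonizes with /i/ ([-round]) → [i]

[jibɯti]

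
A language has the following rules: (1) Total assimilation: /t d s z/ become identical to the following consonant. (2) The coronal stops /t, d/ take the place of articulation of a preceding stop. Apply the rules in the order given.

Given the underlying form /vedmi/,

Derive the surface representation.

[vemmi]

Rule 1: /d/ before /m/ → [m] (total assimilation)
After rule 1: vemmi
Rule 2: no segment meets the rule's conditions; no change.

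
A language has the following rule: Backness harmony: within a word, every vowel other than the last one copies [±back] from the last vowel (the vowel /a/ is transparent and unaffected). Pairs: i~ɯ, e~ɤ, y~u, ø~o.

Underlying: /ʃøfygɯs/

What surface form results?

[ʃofugɯs]

/ø/ harmonizes with /ɯ/ ([+back]) → [o]
/y/ harmonizes with /ɯ/ ([+back]) → [u]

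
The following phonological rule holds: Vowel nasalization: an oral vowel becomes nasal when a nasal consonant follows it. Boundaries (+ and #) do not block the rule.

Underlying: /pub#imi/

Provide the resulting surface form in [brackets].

/i/ before nasal /m/ → [ĩ]

[pub#ĩmi]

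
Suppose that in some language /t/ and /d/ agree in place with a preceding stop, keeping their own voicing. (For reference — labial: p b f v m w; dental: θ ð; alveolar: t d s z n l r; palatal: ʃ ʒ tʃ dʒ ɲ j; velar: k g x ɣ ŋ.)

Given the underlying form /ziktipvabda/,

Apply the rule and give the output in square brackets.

/t/ after /k/ (velar) → [k]
/d/ after /b/ (labial) → [b]

[zikkipvabba]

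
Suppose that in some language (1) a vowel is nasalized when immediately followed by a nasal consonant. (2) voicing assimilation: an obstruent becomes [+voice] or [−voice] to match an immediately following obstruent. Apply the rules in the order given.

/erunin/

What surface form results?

Rule 1: /u/ before nasal /n/ → [ũ]
Rule 1: /i/ before nasal /n/ → [ĩ]
After rule 1: erũnĩn
Rule 2: no segment meets the rule's conditions; no change.

[erũnĩn]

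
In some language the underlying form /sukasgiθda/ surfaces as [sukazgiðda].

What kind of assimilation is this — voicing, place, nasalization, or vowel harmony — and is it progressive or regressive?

voicing assimilation, regressive

/s/→[z] /θ/→[ð].
Each target copies a feature from the following segment, so the direction is regressive.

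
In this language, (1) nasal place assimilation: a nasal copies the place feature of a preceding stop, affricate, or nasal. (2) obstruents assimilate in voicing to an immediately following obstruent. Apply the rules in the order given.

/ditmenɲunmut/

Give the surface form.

[ditnennunnut]

Rule 1: /m/ after /t/ (alveolar) → [n]
Rule 1: /ɲ/ after /n/ (alveolar) → [n]
Rule 1: /m/ after /n/ (alveolar) → [n]
After rule 1: ditnennunnut
Rule 2: no segment meets the rule's conditions; no change.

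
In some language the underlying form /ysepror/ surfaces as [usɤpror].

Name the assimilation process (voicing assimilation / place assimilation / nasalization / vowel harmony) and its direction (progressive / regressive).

vowel harmony, regressive

/y/→[u] /e/→[ɤ].
Vowels agree with the last vowel, so the harmony is regressive.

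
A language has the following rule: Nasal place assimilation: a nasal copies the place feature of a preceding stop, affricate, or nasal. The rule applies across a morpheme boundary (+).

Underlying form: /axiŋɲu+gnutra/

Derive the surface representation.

/ɲ/ after /ŋ/ (velar) → [ŋ]
/n/ after /g/ (velar) → [ŋ]

[axiŋŋu+gŋutra]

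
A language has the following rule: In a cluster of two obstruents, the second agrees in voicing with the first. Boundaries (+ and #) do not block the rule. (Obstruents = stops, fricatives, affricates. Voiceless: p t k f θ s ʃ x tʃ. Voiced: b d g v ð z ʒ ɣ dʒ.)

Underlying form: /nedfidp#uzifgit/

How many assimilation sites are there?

3

/f/ after /d/ (voiced) → [v]
/p/ after /d/ (voiced) → [b]
/g/ after /f/ (voiceless) → [k]
3 segments change.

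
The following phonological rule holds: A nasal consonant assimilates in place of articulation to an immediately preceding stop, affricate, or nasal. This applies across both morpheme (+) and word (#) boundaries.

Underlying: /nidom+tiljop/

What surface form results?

no segment meets the rule's conditions; no change.

[nidom+tiljop]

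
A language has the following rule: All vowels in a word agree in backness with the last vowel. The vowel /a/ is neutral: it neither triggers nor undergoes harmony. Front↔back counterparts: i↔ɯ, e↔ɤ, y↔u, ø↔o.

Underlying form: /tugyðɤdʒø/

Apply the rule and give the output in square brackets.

[tygyðedʒø]

/u/ harmonizes with /ø/ ([-back]) → [y]
/ɤ/ harmonizes with /ø/ ([-back]) → [e]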